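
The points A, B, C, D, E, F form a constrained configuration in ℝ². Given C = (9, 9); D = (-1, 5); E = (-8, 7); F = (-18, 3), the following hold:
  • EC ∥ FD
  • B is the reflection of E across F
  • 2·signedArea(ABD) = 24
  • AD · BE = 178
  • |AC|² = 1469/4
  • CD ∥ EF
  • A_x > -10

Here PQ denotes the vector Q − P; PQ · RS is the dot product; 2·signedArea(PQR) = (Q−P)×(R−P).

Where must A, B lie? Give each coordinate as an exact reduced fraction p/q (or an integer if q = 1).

A = (-19/2, 4)
B = (-28, -1)

1. B_x = -28  [B is the reflection of E across F]
2. B_y = -1  [B is the reflection of E across F]
   → B = (-28, -1)
3. A_x = -19/2  [2·signedArea(ABD) = 24 ∩ AD · BE = 178]
4. A_y = 4  [2·signedArea(ABD) = 24 ∩ AD · BE = 178]
   → A = (-19/2, 4)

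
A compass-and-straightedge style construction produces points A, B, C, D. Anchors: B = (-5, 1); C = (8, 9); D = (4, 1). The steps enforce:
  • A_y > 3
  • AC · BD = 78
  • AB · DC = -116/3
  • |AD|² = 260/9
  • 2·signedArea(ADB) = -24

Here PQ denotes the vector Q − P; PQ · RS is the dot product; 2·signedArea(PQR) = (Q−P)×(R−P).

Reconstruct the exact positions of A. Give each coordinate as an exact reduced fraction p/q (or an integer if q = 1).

A = (-2/3, 11/3)

1. A_x = -2/3  [2·signedArea(ADB) = -24 ∩ AB · DC = -116/3]
2. A_y = 11/3  [2·signedArea(ADB) = -24 ∩ AB · DC = -116/3]
   → A = (-2/3, 11/3)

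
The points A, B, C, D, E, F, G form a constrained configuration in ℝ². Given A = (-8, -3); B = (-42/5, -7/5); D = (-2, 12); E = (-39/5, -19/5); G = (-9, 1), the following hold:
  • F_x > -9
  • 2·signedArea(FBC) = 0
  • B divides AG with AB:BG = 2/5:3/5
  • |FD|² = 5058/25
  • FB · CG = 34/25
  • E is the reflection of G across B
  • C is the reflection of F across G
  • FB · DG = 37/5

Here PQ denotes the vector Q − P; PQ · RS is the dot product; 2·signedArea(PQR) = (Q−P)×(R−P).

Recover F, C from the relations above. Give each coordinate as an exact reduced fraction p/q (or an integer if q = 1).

1. F_x = -43/5  [line 7·x + 11·y + 334/5 = 0 ∩ |FD|² = 5058/25]
2. F_y = -3/5  [line 7·x + 11·y + 334/5 = 0 ∩ |FD|² = 5058/25]
   → F = (-43/5, -3/5)
3. C_x = -47/5  [2·signedArea(FBC) = 0 ∩ C is the reflection of F across G]
4. C_y = 13/5  [2·signedArea(FBC) = 0 ∩ C is the reflection of F across G]
   → C = (-47/5, 13/5)

C = (-47/5, 13/5)
F = (-43/5, -3/5)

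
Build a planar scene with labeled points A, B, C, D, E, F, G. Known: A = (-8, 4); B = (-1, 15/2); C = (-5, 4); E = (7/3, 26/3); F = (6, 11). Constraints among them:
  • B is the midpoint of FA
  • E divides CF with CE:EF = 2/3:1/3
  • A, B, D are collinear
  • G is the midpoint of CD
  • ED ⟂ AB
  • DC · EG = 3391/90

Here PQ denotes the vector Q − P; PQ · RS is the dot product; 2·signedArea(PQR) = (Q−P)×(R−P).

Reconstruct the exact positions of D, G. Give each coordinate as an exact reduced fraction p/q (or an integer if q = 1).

1. D_x = 32/15  [A, B, D are collinear ∩ ED ⟂ AB]
2. D_y = 136/15  [A, B, D are collinear ∩ ED ⟂ AB]
   → D = (32/15, 136/15)
3. G_x = -43/30  [G is the midpoint of CD]
4. G_y = 98/15  [G is the midpoint of CD]
   → G = (-43/30, 98/15)

D = (32/15, 136/15)
G = (-43/30, 98/15)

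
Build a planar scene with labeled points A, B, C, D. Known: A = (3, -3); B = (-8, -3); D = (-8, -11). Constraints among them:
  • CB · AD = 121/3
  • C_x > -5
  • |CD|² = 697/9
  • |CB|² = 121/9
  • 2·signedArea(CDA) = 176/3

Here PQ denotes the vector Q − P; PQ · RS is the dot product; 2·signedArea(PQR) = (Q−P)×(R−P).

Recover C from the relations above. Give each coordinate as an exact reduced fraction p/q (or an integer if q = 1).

1. C_x = -13/3  [2·signedArea(CDA) = 176/3 ∩ CB · AD = 121/3]
2. C_y = -3  [2·signedArea(CDA) = 176/3 ∩ CB · AD = 121/3]
   → C = (-13/3, -3)

C = (-13/3, -3)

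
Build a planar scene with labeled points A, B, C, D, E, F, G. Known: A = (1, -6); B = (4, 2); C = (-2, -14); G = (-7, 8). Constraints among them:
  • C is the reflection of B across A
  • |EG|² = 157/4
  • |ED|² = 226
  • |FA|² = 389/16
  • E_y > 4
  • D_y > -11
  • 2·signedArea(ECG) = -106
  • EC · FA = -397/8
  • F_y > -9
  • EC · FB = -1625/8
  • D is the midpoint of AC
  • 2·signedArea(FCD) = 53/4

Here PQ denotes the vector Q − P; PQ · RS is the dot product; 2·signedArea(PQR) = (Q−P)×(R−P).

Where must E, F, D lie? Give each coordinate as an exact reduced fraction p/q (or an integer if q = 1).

1. D_x = -1/2  [D is the midpoint of AC]
2. D_y = -10  [D is the midpoint of AC]
   → D = (-1/2, -10)
3. E_x = -3/2  [line -22·x + -5·y + -8 = 0 ∩ |ED|² = 226]
4. E_y = 5  [line -22·x + -5·y + -8 = 0 ∩ |ED|² = 226]
   → E = (-3/2, 5)
5. F_x = -13/4  [EC · FB = -1625/8 ∩ 2·signedArea(FCD) = 53/4]
6. F_y = -17/2  [EC · FB = -1625/8 ∩ 2·signedArea(FCD) = 53/4]
   → F = (-13/4, -17/2)

D = (-1/2, -10)
E = (-3/2, 5)
F = (-13/4, -17/2)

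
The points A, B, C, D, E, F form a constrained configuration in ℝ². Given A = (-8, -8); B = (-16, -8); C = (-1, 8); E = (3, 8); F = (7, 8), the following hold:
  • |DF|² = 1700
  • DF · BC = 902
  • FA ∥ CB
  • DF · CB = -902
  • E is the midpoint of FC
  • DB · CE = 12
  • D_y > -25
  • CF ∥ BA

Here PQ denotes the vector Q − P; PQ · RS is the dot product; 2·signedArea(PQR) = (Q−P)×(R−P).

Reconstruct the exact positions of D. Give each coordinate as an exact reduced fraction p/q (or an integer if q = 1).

1. D_x = -19  [DF · BC = 902 ∩ DB · CE = 12]
2. D_y = -24  [DF · BC = 902 ∩ DB · CE = 12]
   → D = (-19, -24)

D = (-19, -24)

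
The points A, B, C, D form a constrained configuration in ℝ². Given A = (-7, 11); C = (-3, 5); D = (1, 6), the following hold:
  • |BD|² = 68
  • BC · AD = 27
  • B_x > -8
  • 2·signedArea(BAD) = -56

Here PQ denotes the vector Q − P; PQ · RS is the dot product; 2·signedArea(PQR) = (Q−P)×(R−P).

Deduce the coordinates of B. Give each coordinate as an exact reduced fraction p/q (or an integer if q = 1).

B = (-7, 4)

1. B_x = -7  [2·signedArea(BAD) = -56 ∩ BC · AD = 27]
2. B_y = 4  [2·signedArea(BAD) = -56 ∩ BC · AD = 27]
   → B = (-7, 4)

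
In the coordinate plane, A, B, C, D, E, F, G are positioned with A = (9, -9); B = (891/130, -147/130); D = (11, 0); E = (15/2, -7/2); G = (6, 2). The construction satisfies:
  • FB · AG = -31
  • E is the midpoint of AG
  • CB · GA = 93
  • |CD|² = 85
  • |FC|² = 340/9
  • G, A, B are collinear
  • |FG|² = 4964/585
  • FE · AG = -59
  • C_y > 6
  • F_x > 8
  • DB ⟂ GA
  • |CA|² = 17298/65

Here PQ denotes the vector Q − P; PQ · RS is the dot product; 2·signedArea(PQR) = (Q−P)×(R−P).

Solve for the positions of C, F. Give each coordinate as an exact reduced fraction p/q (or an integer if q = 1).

1. C_x = 306/65  [line -3·x + 11·y + -60 = 0 ∩ |CA|² = 17298/65]
2. C_y = 438/65  [line -3·x + 11·y + -60 = 0 ∩ |CA|² = 17298/65]
   → C = (306/65, 438/65)
3. F_x = 1736/195  [line 3·x + -11·y + -2 = 0 ∩ |FC|² = 340/9]
4. F_y = 146/65  [line 3·x + -11·y + -2 = 0 ∩ |FC|² = 340/9]
   → F = (1736/195, 146/65)

C = (306/65, 438/65)
F = (1736/195, 146/65)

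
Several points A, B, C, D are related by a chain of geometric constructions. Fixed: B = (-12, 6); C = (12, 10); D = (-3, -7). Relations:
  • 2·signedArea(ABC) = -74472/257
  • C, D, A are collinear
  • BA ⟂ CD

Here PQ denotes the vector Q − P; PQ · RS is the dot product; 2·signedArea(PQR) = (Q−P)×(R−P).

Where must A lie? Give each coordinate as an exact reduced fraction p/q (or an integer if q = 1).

A = (-126/257, -1068/257)

1. A_x = -126/257  [C, D, A are collinear ∩ BA ⟂ CD]
2. A_y = -1068/257  [C, D, A are collinear ∩ BA ⟂ CD]
   → A = (-126/257, -1068/257)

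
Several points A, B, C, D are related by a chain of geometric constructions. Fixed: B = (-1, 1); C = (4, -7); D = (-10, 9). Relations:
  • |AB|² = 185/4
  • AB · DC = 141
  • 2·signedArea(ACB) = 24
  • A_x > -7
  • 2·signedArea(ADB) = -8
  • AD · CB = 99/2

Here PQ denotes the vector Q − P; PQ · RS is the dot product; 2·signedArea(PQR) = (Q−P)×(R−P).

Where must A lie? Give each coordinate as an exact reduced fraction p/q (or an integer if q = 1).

A = (-13/2, 5)

1. A_x = -13/2  [2·signedArea(ACB) = 24 ∩ 2·signedArea(ADB) = -8]
2. A_y = 5  [2·signedArea(ACB) = 24 ∩ 2·signedArea(ADB) = -8]
   → A = (-13/2, 5)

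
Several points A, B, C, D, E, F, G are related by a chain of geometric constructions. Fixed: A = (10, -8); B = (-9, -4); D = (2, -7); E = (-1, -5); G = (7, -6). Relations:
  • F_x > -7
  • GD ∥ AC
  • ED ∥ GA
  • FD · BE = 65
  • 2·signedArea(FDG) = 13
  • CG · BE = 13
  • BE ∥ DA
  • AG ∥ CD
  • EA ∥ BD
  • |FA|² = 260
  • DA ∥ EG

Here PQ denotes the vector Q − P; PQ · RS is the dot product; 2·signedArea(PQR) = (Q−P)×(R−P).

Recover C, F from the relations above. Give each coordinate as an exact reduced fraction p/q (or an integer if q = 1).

C = (5, -9)
F = (-6, -6)

1. C_x = 5  [AG ∥ CD ∩ GD ∥ AC]
2. C_y = -9  [AG ∥ CD ∩ GD ∥ AC]
   → C = (5, -9)
3. F_x = -6  [2·signedArea(FDG) = 13 ∩ FD · BE = 65]
4. F_y = -6  [2·signedArea(FDG) = 13 ∩ FD · BE = 65]
   → F = (-6, -6)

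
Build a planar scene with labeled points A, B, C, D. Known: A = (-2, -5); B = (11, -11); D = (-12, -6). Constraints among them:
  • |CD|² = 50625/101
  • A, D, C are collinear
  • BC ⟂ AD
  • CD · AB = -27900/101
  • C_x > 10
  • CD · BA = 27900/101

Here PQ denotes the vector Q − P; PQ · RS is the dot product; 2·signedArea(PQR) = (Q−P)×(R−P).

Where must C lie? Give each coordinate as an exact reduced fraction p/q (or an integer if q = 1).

C = (1038/101, -381/101)

1. C_x = 1038/101  [A, D, C are collinear ∩ BC ⟂ AD]
2. C_y = -381/101  [A, D, C are collinear ∩ BC ⟂ AD]
   → C = (1038/101, -381/101)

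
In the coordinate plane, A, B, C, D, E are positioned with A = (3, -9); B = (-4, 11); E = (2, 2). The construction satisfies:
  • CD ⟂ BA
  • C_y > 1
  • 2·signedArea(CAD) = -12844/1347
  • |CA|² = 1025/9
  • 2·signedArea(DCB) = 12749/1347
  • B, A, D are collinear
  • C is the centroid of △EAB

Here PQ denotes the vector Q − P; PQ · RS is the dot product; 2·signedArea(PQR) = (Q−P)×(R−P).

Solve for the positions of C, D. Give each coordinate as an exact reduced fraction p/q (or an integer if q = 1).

1. C_x = 1/3  [C is the centroid of △EAB]
2. C_y = 4/3  [C is the centroid of △EAB]
   → C = (1/3, 4/3)
3. D_x = -691/1347  [B, A, D are collinear ∩ CD ⟂ BA]
4. D_y = 1397/1347  [B, A, D are collinear ∩ CD ⟂ BA]
   → D = (-691/1347, 1397/1347)

C = (1/3, 4/3)
D = (-691/1347, 1397/1347)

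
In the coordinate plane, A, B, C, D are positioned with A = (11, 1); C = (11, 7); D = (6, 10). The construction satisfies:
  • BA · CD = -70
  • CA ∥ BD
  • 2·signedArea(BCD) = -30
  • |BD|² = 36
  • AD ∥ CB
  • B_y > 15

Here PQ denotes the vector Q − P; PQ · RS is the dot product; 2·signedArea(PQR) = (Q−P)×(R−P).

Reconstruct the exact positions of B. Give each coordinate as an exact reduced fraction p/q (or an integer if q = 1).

B = (6, 16)

1. B_x = 6  [CA ∥ BD ∩ AD ∥ CB]
2. B_y = 16  [CA ∥ BD ∩ AD ∥ CB]
   → B = (6, 16)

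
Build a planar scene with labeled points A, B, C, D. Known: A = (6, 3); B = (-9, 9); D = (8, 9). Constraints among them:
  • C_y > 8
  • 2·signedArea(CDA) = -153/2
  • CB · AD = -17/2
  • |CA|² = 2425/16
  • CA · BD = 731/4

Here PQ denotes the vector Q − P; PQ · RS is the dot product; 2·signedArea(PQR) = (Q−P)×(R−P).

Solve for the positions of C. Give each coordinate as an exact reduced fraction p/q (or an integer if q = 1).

C = (-19/4, 9)

1. C_x = -19/4  [CA · BD = 731/4 ∩ CB · AD = -17/2]
2. C_y = 9  [CA · BD = 731/4 ∩ CB · AD = -17/2]
   → C = (-19/4, 9)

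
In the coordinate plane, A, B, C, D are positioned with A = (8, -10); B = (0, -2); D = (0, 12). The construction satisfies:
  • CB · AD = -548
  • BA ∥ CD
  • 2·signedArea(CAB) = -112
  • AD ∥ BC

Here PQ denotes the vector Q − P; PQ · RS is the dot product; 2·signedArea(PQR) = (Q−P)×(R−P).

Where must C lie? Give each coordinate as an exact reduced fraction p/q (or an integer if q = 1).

1. C_x = -8  [BA ∥ CD ∩ AD ∥ BC]
2. C_y = 20  [BA ∥ CD ∩ AD ∥ BC]
   → C = (-8, 20)

C = (-8, 20)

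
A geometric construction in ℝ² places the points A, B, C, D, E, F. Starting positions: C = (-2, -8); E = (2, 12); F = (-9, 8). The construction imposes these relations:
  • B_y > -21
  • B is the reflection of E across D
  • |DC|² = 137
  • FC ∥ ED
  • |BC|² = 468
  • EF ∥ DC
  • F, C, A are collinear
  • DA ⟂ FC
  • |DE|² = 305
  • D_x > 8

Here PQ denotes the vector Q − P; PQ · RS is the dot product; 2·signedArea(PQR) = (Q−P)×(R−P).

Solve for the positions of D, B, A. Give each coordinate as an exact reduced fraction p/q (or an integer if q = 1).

A = (-519/305, -2648/305)
B = (16, -20)
D = (9, -4)

1. D_x = 9  [EF ∥ DC ∩ FC ∥ ED]
2. D_y = -4  [EF ∥ DC ∩ FC ∥ ED]
   → D = (9, -4)
3. B_x = 16  [B is the reflection of E across D]
4. B_y = -20  [B is the reflection of E across D]
   → B = (16, -20)
5. A_x = -519/305  [F, C, A are collinear ∩ DA ⟂ FC]
6. A_y = -2648/305  [F, C, A are collinear ∩ DA ⟂ FC]
   → A = (-519/305, -2648/305)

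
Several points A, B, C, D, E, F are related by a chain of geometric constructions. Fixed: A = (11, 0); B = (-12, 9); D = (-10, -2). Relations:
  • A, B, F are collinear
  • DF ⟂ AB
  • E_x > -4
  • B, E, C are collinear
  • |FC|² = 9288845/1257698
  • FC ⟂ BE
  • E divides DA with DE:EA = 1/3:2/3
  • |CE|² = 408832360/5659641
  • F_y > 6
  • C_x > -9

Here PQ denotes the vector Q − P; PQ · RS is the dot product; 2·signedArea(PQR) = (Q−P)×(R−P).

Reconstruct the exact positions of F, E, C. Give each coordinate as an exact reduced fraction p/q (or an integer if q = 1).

1. F_x = -797/122  [A, B, F are collinear ∩ DF ⟂ AB]
2. F_y = 837/122  [A, B, F are collinear ∩ DF ⟂ AB]
   → F = (-797/122, 837/122)
3. E_x = -3  [E divides DA with DE:EA = 1/3:2/3]
4. E_y = -4/3  [E divides DA with DE:EA = 1/3:2/3]
   → E = (-3, -4/3)
5. C_x = -88473/10309  [B, E, C are collinear ∩ FC ⟂ BE]
6. C_y = 52326/10309  [B, E, C are collinear ∩ FC ⟂ BE]
   → C = (-88473/10309, 52326/10309)

C = (-88473/10309, 52326/10309)
E = (-3, -4/3)
F = (-797/122, 837/122)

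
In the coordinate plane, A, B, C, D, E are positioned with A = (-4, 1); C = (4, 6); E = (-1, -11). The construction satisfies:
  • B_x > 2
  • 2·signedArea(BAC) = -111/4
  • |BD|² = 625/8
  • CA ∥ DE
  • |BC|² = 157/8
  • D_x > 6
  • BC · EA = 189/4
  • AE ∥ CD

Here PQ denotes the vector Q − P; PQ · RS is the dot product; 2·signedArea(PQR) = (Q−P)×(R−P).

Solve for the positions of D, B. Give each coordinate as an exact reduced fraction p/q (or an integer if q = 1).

B = (11/4, 7/4)
D = (7, -6)

1. D_x = 7  [CA ∥ DE ∩ AE ∥ CD]
2. D_y = -6  [CA ∥ DE ∩ AE ∥ CD]
   → D = (7, -6)
3. B_x = 11/4  [2·signedArea(BAC) = -111/4 ∩ BC · EA = 189/4]
4. B_y = 7/4  [2·signedArea(BAC) = -111/4 ∩ BC · EA = 189/4]
   → B = (11/4, 7/4)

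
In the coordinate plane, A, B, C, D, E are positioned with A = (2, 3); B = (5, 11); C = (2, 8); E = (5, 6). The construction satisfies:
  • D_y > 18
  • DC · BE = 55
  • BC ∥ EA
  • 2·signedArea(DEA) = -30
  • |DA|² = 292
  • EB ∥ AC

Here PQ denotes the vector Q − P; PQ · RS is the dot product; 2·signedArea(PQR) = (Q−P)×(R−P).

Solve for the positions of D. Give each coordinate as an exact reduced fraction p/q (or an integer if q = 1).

1. D_x = 8  [2·signedArea(DEA) = -30 ∩ DC · BE = 55]
2. D_y = 19  [2·signedArea(DEA) = -30 ∩ DC · BE = 55]
   → D = (8, 19)

D = (8, 19)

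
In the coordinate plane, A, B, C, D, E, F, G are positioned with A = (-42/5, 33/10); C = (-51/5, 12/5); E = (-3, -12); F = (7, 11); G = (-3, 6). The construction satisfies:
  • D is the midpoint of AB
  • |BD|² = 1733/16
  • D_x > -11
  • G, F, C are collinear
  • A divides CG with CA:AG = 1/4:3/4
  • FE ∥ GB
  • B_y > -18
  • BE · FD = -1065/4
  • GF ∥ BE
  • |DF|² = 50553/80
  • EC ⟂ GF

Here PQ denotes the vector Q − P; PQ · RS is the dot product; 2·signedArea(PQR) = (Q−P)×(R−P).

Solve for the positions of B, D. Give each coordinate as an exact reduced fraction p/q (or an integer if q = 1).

1. B_x = -13  [GF ∥ BE ∩ FE ∥ GB]
2. B_y = -17  [GF ∥ BE ∩ FE ∥ GB]
   → B = (-13, -17)
3. D_x = -107/10  [D is the midpoint of AB]
4. D_y = -137/20  [D is the midpoint of AB]
   → D = (-107/10, -137/20)

B = (-13, -17)
D = (-107/10, -137/20)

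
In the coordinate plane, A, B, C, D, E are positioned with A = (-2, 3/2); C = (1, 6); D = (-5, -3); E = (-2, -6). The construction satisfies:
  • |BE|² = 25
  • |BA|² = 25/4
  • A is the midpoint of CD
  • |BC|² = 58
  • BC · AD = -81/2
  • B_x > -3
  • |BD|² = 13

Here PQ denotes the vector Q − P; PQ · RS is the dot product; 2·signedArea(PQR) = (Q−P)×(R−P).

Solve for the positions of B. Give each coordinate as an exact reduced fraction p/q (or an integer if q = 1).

B = (-2, -1)

1. B_x = -2  [line 3·x + 9/2·y + 21/2 = 0 ∩ |BA|² = 25/4]
2. B_y = -1  [line 3·x + 9/2·y + 21/2 = 0 ∩ |BA|² = 25/4]
   → B = (-2, -1)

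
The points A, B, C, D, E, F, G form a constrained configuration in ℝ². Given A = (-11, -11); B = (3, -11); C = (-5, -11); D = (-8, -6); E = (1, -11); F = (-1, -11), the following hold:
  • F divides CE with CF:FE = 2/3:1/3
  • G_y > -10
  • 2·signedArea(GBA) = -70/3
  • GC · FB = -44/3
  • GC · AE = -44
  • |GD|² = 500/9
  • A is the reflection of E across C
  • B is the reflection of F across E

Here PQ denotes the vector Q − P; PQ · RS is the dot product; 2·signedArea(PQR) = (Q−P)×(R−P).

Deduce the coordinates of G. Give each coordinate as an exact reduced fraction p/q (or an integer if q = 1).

G = (-4/3, -28/3)

1. G_x = -4/3  [GC · FB = -44/3 ∩ 2·signedArea(GBA) = -70/3]
2. G_y = -28/3  [GC · FB = -44/3 ∩ 2·signedArea(GBA) = -70/3]
   → G = (-4/3, -28/3)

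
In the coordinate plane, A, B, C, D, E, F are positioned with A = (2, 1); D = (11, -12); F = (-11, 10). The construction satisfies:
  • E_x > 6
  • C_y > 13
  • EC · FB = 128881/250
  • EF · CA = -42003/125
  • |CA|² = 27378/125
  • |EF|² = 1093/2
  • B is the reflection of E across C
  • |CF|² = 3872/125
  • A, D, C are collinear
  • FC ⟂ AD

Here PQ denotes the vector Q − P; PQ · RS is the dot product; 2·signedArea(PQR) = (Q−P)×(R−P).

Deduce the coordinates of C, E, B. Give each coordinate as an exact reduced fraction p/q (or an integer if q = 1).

B = (-4837/250, 7959/250)
C = (-803/125, 1646/125)
E = (13/2, -11/2)

1. C_x = -803/125  [A, D, C are collinear ∩ FC ⟂ AD]
2. C_y = 1646/125  [A, D, C are collinear ∩ FC ⟂ AD]
   → C = (-803/125, 1646/125)
3. E_x = 13/2  [line -1053/125·x + 1521/125·y + 3042/25 = 0 ∩ |EF|² = 1093/2]
4. E_y = -11/2  [line -1053/125·x + 1521/125·y + 3042/25 = 0 ∩ |EF|² = 1093/2]
   → E = (13/2, -11/2)
5. B_x = -4837/250  [B is the reflection of E across C]
6. B_y = 7959/250  [B is the reflection of E across C]
   → B = (-4837/250, 7959/250)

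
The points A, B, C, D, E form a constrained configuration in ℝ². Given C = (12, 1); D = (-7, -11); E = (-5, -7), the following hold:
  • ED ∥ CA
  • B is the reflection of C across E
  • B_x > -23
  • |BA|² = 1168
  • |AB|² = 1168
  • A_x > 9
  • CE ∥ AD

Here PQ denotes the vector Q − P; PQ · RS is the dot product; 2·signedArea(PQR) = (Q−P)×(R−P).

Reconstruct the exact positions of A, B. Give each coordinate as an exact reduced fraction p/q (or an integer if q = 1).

1. A_x = 10  [CE ∥ AD ∩ ED ∥ CA]
2. A_y = -3  [CE ∥ AD ∩ ED ∥ CA]
   → A = (10, -3)
3. B_x = -22  [B is the reflection of C across E]
4. B_y = -15  [B is the reflection of C across E]
   → B = (-22, -15)

A = (10, -3)
B = (-22, -15)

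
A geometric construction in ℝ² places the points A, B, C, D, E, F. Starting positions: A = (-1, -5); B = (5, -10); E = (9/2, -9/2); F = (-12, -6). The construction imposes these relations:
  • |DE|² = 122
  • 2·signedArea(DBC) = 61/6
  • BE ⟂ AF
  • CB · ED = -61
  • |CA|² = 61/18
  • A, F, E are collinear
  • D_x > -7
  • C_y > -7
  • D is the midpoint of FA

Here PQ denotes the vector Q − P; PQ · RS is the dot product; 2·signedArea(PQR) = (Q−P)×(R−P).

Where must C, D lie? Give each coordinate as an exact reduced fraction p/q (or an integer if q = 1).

C = (-5/6, -41/6)
D = (-13/2, -11/2)

1. D_x = -13/2  [D is the midpoint of FA]
2. D_y = -11/2  [D is the midpoint of FA]
   → D = (-13/2, -11/2)
3. C_x = -5/6  [CB · ED = -61 ∩ 2·signedArea(DBC) = 61/6]
4. C_y = -41/6  [CB · ED = -61 ∩ 2·signedArea(DBC) = 61/6]
   → C = (-5/6, -41/6)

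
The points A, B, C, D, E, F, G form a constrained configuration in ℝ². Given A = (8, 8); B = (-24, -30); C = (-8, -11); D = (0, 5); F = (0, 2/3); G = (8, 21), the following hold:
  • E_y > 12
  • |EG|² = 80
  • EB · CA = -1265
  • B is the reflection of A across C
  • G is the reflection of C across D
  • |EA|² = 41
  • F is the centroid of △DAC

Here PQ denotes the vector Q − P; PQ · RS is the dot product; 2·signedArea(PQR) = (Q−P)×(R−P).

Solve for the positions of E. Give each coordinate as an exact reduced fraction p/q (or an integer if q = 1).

1. E_x = 4  [line -16·x + -19·y + 311 = 0 ∩ |EA|² = 41]
2. E_y = 13  [line -16·x + -19·y + 311 = 0 ∩ |EA|² = 41]
   → E = (4, 13)

E = (4, 13)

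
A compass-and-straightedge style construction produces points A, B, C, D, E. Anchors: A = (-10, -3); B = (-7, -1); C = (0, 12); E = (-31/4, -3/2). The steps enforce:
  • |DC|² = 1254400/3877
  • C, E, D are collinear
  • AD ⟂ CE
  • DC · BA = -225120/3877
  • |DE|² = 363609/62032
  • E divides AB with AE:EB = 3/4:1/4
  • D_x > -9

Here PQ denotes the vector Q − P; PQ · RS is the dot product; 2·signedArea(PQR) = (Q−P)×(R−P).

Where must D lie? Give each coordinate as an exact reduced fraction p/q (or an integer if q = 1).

D = (-34720/3877, -13956/3877)

1. D_x = -34720/3877  [C, E, D are collinear ∩ AD ⟂ CE]
2. D_y = -13956/3877  [C, E, D are collinear ∩ AD ⟂ CE]
   → D = (-34720/3877, -13956/3877)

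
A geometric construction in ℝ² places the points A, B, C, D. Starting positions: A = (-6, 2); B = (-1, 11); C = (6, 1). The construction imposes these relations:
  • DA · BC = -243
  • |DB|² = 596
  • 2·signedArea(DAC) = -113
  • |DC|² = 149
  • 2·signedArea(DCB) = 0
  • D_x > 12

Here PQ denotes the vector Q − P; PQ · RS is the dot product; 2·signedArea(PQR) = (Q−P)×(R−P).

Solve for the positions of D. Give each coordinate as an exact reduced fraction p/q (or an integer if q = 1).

D = (13, -9)

1. D_x = 13  [2·signedArea(DCB) = 0 ∩ 2·signedArea(DAC) = -113]
2. D_y = -9  [2·signedArea(DCB) = 0 ∩ 2·signedArea(DAC) = -113]
   → D = (13, -9)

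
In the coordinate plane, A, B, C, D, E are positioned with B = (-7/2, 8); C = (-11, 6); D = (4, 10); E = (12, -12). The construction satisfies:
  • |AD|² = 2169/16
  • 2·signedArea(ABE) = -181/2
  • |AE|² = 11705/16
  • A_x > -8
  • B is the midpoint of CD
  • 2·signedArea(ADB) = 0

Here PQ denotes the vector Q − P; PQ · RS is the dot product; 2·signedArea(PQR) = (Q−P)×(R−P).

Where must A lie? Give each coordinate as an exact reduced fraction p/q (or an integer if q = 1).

A = (-29/4, 7)

1. A_x = -29/4  [2·signedArea(ADB) = 0 ∩ 2·signedArea(ABE) = -181/2]
2. A_y = 7  [2·signedArea(ADB) = 0 ∩ 2·signedArea(ABE) = -181/2]
   → A = (-29/4, 7)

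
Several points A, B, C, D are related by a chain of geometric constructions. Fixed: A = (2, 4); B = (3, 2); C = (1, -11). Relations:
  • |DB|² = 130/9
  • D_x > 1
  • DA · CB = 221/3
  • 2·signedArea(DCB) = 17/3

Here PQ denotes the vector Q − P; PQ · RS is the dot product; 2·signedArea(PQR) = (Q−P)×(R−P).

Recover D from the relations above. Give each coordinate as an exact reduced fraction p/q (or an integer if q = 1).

D = (2, -5/3)

1. D_x = 2  [2·signedArea(DCB) = 17/3 ∩ DA · CB = 221/3]
2. D_y = -5/3  [2·signedArea(DCB) = 17/3 ∩ DA · CB = 221/3]
   → D = (2, -5/3)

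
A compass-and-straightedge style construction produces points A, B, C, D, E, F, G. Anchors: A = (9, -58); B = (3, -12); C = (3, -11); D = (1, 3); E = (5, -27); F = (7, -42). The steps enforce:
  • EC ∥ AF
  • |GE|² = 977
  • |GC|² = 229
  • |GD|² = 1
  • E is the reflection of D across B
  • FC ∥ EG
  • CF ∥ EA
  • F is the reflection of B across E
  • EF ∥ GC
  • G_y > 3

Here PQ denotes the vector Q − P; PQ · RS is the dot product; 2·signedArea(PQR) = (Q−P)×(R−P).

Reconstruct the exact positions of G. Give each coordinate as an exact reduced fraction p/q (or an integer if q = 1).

1. G_x = 1  [EF ∥ GC ∩ FC ∥ EG]
2. G_y = 4  [EF ∥ GC ∩ FC ∥ EG]
   → G = (1, 4)

G = (1, 4)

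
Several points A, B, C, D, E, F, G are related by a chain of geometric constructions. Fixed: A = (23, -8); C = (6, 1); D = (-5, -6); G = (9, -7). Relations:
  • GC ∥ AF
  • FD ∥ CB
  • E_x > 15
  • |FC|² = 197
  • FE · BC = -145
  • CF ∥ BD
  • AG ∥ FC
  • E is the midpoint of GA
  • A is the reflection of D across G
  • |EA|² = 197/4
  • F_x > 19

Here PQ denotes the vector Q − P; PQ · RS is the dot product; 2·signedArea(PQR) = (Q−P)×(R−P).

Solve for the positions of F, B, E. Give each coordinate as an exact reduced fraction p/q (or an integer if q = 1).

1. F_x = 20  [AG ∥ FC ∩ GC ∥ AF]
2. F_y = 0  [AG ∥ FC ∩ GC ∥ AF]
   → F = (20, 0)
3. B_x = -19  [CF ∥ BD ∩ FD ∥ CB]
4. B_y = -5  [CF ∥ BD ∩ FD ∥ CB]
   → B = (-19, -5)
5. E_x = 16  [E is the midpoint of GA]
6. E_y = -15/2  [E is the midpoint of GA]
   → E = (16, -15/2)

B = (-19, -5)
E = (16, -15/2)
F = (20, 0)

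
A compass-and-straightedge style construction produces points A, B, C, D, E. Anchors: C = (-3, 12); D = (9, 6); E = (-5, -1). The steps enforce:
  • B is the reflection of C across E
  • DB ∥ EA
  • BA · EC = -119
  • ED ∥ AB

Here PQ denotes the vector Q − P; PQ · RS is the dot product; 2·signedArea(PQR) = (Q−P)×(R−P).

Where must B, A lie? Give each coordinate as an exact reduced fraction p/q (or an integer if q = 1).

A = (-21, -21)
B = (-7, -14)

1. B_x = -7  [B is the reflection of C across E]
2. B_y = -14  [B is the reflection of C across E]
   → B = (-7, -14)
3. A_x = -21  [ED ∥ AB ∩ DB ∥ EA]
4. A_y = -21  [ED ∥ AB ∩ DB ∥ EA]
   → A = (-21, -21)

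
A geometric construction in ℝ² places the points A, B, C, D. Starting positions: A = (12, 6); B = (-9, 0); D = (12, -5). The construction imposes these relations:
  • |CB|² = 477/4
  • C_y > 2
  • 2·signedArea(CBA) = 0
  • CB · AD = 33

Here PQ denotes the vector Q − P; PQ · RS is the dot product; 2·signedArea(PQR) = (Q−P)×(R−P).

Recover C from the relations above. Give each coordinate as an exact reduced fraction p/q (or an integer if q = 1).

C = (3/2, 3)

1. C_x = 3/2  [2·signedArea(CBA) = 0 ∩ CB · AD = 33]
2. C_y = 3  [2·signedArea(CBA) = 0 ∩ CB · AD = 33]
   → C = (3/2, 3)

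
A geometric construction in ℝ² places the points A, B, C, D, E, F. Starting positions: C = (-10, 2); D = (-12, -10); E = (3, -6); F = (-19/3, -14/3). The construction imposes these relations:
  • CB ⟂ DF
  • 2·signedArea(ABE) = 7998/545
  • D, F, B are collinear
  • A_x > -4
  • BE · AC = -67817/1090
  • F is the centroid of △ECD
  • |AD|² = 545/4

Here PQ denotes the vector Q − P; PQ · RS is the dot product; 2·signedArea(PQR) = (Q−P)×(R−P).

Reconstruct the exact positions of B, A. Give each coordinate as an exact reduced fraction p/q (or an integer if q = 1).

1. B_x = -2698/545  [D, F, B are collinear ∩ CB ⟂ DF]
2. B_y = -1834/545  [D, F, B are collinear ∩ CB ⟂ DF]
   → B = (-2698/545, -1834/545)
3. A_x = -7/2  [2·signedArea(ABE) = 7998/545 ∩ BE · AC = -67817/1090]
4. A_y = -2  [2·signedArea(ABE) = 7998/545 ∩ BE · AC = -67817/1090]
   → A = (-7/2, -2)

A = (-7/2, -2)
B = (-2698/545, -1834/545)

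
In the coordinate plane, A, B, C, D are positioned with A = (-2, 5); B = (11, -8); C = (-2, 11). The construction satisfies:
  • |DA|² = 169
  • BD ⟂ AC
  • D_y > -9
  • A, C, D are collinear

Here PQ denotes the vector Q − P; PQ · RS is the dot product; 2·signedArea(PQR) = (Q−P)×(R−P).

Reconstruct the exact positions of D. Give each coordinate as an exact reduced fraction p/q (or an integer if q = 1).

1. D_x = -2  [A, C, D are collinear ∩ BD ⟂ AC]
2. D_y = -8  [A, C, D are collinear ∩ BD ⟂ AC]
   → D = (-2, -8)

D = (-2, -8)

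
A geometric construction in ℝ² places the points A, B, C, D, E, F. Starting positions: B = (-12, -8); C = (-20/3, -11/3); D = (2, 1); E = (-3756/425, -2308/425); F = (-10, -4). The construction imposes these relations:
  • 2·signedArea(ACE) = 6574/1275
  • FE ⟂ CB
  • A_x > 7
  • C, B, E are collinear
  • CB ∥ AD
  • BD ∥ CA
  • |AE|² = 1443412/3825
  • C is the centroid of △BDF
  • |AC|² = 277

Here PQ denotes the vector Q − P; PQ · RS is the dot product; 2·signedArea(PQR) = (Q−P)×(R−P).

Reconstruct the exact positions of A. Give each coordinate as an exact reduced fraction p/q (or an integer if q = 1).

A = (22/3, 16/3)

1. A_x = 22/3  [CB ∥ AD ∩ BD ∥ CA]
2. A_y = 16/3  [CB ∥ AD ∩ BD ∥ CA]
   → A = (22/3, 16/3)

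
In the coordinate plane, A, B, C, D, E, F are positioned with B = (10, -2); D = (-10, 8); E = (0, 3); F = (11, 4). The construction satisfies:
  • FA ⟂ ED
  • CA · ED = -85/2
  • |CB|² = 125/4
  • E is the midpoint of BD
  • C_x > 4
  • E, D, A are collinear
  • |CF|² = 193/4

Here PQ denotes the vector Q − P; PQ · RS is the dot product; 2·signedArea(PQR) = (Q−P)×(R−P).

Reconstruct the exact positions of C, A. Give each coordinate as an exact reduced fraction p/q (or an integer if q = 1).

1. A_x = 42/5  [E, D, A are collinear ∩ FA ⟂ ED]
2. A_y = -6/5  [E, D, A are collinear ∩ FA ⟂ ED]
   → A = (42/5, -6/5)
3. C_x = 5  [line 10·x + -5·y + -95/2 = 0 ∩ |CB|² = 125/4]
4. C_y = 1/2  [line 10·x + -5·y + -95/2 = 0 ∩ |CB|² = 125/4]
   → C = (5, 1/2)

A = (42/5, -6/5)
C = (5, 1/2)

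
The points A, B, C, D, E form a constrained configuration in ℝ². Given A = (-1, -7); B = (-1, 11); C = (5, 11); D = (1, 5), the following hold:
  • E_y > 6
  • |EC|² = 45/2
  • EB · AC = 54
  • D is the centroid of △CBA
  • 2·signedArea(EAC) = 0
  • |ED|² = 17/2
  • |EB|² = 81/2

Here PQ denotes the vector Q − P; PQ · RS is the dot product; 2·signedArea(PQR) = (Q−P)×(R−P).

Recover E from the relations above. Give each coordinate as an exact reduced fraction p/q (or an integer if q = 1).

1. E_x = 7/2  [2·signedArea(EAC) = 0 ∩ EB · AC = 54]
2. E_y = 13/2  [2·signedArea(EAC) = 0 ∩ EB · AC = 54]
   → E = (7/2, 13/2)

E = (7/2, 13/2)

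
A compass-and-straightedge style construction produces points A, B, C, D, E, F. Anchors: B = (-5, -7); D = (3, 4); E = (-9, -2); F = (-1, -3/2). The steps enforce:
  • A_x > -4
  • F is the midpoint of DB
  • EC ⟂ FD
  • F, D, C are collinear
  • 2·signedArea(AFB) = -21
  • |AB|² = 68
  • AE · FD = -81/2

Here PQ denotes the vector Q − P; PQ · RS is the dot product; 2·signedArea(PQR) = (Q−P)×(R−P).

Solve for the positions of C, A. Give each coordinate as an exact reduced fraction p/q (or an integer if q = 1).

1. C_x = -741/185  [F, D, C are collinear ∩ EC ⟂ FD]
2. C_y = -1042/185  [F, D, C are collinear ∩ EC ⟂ FD]
   → C = (-741/185, -1042/185)
3. A_x = -3  [AE · FD = -81/2 ∩ 2·signedArea(AFB) = -21]
4. A_y = 1  [AE · FD = -81/2 ∩ 2·signedArea(AFB) = -21]
   → A = (-3, 1)

A = (-3, 1)
C = (-741/185, -1042/185)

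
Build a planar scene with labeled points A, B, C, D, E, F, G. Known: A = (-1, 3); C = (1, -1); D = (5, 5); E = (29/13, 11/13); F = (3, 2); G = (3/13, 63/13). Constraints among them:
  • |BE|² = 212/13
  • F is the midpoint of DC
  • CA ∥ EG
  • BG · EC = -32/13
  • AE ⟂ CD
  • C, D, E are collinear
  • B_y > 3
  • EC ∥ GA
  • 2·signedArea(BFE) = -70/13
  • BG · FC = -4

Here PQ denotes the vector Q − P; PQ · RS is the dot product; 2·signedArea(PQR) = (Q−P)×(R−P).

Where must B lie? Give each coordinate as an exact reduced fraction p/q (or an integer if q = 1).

B = (-5/13, 51/13)

1. B_x = -5/13  [BG · FC = -4 ∩ 2·signedArea(BFE) = -70/13]
2. B_y = 51/13  [BG · FC = -4 ∩ 2·signedArea(BFE) = -70/13]
   → B = (-5/13, 51/13)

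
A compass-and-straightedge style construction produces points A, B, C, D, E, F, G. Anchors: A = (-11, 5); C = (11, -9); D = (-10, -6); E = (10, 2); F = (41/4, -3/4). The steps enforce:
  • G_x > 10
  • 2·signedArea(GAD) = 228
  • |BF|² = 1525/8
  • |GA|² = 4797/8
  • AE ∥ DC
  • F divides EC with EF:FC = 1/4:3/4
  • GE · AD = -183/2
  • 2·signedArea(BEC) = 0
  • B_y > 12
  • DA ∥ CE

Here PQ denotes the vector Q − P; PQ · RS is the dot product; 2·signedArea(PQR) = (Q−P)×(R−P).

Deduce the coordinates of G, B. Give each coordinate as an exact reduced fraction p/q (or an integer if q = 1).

B = (9, 13)
G = (43/4, -25/4)

1. G_x = 43/4  [2·signedArea(GAD) = 228 ∩ GE · AD = -183/2]
2. G_y = -25/4  [2·signedArea(GAD) = 228 ∩ GE · AD = -183/2]
   → G = (43/4, -25/4)
3. B_x = 9  [line 11·x + 1·y + -112 = 0 ∩ |BF|² = 1525/8]
4. B_y = 13  [line 11·x + 1·y + -112 = 0 ∩ |BF|² = 1525/8]
   → B = (9, 13)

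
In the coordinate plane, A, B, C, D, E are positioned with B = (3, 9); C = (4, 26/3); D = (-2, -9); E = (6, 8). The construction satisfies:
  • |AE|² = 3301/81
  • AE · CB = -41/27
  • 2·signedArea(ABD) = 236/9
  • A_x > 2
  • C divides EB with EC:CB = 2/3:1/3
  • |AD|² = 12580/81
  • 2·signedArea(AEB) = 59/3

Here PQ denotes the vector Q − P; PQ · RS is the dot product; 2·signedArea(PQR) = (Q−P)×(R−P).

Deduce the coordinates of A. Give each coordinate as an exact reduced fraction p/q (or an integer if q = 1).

A = (8/3, 23/9)

1. A_x = 8/3  [2·signedArea(ABD) = 236/9 ∩ AE · CB = -41/27]
2. A_y = 23/9  [2·signedArea(ABD) = 236/9 ∩ AE · CB = -41/27]
   → A = (8/3, 23/9)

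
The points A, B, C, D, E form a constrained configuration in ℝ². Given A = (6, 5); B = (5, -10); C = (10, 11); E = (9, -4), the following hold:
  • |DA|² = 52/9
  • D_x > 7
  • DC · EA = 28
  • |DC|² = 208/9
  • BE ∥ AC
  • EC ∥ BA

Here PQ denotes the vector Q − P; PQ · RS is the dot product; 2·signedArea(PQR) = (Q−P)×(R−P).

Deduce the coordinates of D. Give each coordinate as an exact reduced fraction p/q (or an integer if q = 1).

1. D_x = 22/3  [line 3·x + -9·y + 41 = 0 ∩ |DA|² = 52/9]
2. D_y = 7  [line 3·x + -9·y + 41 = 0 ∩ |DA|² = 52/9]
   → D = (22/3, 7)

D = (22/3, 7)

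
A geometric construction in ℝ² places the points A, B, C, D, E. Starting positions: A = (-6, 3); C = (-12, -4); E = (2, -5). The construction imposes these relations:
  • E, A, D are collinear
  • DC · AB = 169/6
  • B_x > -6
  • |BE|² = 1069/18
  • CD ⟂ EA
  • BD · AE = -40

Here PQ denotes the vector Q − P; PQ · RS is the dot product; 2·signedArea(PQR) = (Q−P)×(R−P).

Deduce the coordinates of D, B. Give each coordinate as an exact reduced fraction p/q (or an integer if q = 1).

B = (-31/6, -13/6)
D = (-11/2, 5/2)

1. D_x = -11/2  [E, A, D are collinear ∩ CD ⟂ EA]
2. D_y = 5/2  [E, A, D are collinear ∩ CD ⟂ EA]
   → D = (-11/2, 5/2)
3. B_x = -31/6  [BD · AE = -40 ∩ DC · AB = 169/6]
4. B_y = -13/6  [BD · AE = -40 ∩ DC · AB = 169/6]
   → B = (-31/6, -13/6)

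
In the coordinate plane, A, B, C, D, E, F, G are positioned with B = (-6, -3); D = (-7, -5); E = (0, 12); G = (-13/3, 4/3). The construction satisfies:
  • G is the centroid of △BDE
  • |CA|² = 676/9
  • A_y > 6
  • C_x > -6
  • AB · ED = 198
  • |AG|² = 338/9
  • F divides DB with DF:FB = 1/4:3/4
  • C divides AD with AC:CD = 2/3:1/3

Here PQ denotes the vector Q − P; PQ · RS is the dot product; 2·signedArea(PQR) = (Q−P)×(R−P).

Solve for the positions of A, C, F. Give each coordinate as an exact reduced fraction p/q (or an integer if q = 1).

A = (-2, 7)
C = (-16/3, -1)
F = (-27/4, -9/2)

1. A_x = -2  [line 7·x + 17·y + -105 = 0 ∩ |AG|² = 338/9]
2. A_y = 7  [line 7·x + 17·y + -105 = 0 ∩ |AG|² = 338/9]
   → A = (-2, 7)
3. C_x = -16/3  [C divides AD with AC:CD = 2/3:1/3]
4. C_y = -1  [C divides AD with AC:CD = 2/3:1/3]
   → C = (-16/3, -1)
5. F_x = -27/4  [F divides DB with DF:FB = 1/4:3/4]
6. F_y = -9/2  [F divides DB with DF:FB = 1/4:3/4]
   → F = (-27/4, -9/2)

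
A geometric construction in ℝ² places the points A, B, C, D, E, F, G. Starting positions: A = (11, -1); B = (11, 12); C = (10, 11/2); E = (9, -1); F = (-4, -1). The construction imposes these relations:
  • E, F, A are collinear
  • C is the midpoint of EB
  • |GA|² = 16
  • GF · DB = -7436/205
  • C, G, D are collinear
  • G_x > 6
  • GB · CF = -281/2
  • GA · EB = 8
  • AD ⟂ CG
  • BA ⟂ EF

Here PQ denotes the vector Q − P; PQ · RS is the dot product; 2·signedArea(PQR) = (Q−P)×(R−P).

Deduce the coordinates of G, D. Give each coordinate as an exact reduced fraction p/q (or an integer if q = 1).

D = (1579/205, 107/205)
G = (7, -1)

1. G_x = 7  [GB · CF = -281/2 ∩ GA · EB = 8]
2. G_y = -1  [GB · CF = -281/2 ∩ GA · EB = 8]
   → G = (7, -1)
3. D_x = 1579/205  [C, G, D are collinear ∩ AD ⟂ CG]
4. D_y = 107/205  [C, G, D are collinear ∩ AD ⟂ CG]
   → D = (1579/205, 107/205)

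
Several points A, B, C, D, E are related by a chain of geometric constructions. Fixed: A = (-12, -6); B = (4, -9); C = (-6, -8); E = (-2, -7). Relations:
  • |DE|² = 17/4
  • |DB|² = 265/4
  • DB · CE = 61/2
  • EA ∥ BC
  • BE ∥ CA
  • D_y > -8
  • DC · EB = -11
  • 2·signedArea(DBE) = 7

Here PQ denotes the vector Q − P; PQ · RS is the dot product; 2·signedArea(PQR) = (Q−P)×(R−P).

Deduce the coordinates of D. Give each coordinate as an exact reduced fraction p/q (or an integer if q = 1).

D = (-4, -15/2)

1. D_x = -4  [2·signedArea(DBE) = 7 ∩ DB · CE = 61/2]
2. D_y = -15/2  [2·signedArea(DBE) = 7 ∩ DB · CE = 61/2]
   → D = (-4, -15/2)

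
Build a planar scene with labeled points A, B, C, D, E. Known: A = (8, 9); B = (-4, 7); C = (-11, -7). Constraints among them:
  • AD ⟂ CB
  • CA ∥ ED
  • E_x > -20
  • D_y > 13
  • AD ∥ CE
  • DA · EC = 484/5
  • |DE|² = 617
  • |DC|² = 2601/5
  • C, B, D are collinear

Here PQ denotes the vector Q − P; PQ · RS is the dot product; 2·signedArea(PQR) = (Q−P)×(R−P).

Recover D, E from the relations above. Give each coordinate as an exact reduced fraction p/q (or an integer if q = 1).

D = (-4/5, 67/5)
E = (-99/5, -13/5)

1. D_x = -4/5  [C, B, D are collinear ∩ AD ⟂ CB]
2. D_y = 67/5  [C, B, D are collinear ∩ AD ⟂ CB]
   → D = (-4/5, 67/5)
3. E_x = -99/5  [CA ∥ ED ∩ AD ∥ CE]
4. E_y = -13/5  [CA ∥ ED ∩ AD ∥ CE]
   → E = (-99/5, -13/5)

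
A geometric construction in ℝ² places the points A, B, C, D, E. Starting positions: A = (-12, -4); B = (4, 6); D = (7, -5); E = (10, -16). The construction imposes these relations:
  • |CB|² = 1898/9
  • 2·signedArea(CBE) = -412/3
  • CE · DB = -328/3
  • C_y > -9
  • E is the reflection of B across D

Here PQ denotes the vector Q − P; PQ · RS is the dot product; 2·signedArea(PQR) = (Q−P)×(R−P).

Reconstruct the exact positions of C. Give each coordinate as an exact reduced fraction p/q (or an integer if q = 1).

1. C_x = 5/3  [2·signedArea(CBE) = -412/3 ∩ CE · DB = -328/3]
2. C_y = -25/3  [2·signedArea(CBE) = -412/3 ∩ CE · DB = -328/3]
   → C = (5/3, -25/3)

C = (5/3, -25/3)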